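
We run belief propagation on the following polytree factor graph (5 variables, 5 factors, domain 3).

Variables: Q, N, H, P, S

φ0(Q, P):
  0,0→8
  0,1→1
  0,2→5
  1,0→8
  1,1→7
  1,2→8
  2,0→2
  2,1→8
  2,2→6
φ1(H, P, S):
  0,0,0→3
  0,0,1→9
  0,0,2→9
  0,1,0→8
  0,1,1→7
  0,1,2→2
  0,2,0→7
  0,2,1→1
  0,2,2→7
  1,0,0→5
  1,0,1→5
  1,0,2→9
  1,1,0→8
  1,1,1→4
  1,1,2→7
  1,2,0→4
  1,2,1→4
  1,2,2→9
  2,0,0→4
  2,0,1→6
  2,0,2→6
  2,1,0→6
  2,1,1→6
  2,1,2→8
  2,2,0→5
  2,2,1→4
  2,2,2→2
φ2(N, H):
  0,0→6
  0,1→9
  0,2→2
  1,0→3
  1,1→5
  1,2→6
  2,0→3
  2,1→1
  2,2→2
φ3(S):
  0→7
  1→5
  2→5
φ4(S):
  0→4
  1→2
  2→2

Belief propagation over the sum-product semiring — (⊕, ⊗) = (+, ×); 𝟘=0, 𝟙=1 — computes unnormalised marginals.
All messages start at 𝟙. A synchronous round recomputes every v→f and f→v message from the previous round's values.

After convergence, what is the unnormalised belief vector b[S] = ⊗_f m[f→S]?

b[S] = [302960, 97660, 133390]

init: all messages = 𝟙 over 3 values
r1 m[φ0→Q] = [14, 23, 16]
r1 m[φ0→P] = [18, 16, 19]
r1 m[φ1→H] = [53, 55, 47]
r1 m[φ1→P] = [56, 56, 43]
r1 m[φ1→S] = [50, 46, 59]
r1 m[φ2→N] = [17, 14, 6]
r1 m[φ2→H] = [12, 15, 10]
r1 m[φ3→S] = [7, 5, 5]
r1 m[φ4→S] = [4, 2, 2]
r1 m[Q→φ0] = [1, 1, 1]
r1 m[N→φ2] = [1, 1, 1]
r1 m[H→φ1] = [1, 1, 1]
r1 m[H→φ2] = [1, 1, 1]
r1 m[P→φ0] = [1, 1, 1]
r1 m[P→φ1] = [1, 1, 1]
r1 m[S→φ1] = [1, 1, 1]
r1 m[S→φ3] = [1, 1, 1]
r1 m[S→φ4] = [1, 1, 1]
r2 m[φ0→Q] = [14, 23, 16]
r2 m[φ0→P] = [18, 16, 19]
r2 m[φ1→H] = [53, 55, 47]
r2 m[φ1→P] = [56, 56, 43]
r2 m[φ1→S] = [50, 46, 59]
r2 m[φ2→N] = [17, 14, 6]
r2 m[φ2→H] = [12, 15, 10]
r2 m[φ3→S] = [7, 5, 5]
r2 m[φ4→S] = [4, 2, 2]
r2 m[Q→φ0] = [1, 1, 1]
r2 m[N→φ2] = [1, 1, 1]
r2 m[H→φ1] = [12, 15, 10]
r2 m[H→φ2] = [53, 55, 47]
r2 m[P→φ0] = [56, 56, 43]
r2 m[P→φ1] = [18, 16, 19]
r2 m[S→φ1] = [28, 10, 10]
r2 m[S→φ3] = [200, 92, 118]
r2 m[S→φ4] = [350, 230, 295]
r3 m[φ0→Q] = [719, 1184, 818]
r3 m[φ0→P] = [18, 16, 19]
r3 m[φ1→H] = [15020, 14982, 12904]
r3 m[φ1→P] = [9688, 11858, 8942]
r3 m[φ1→S] = [10820, 9766, 13339]
r3 m[φ2→N] = [907, 716, 308]
r3 m[φ2→H] = [12, 15, 10]
r3 m[φ3→S] = [7, 5, 5]
r3 m[φ4→S] = [4, 2, 2]
r3 m[Q→φ0] = [1, 1, 1]
r3 m[N→φ2] = [1, 1, 1]
r3 m[H→φ1] = [12, 15, 10]
r3 m[H→φ2] = [53, 55, 47]
r3 m[P→φ0] = [56, 56, 43]
r3 m[P→φ1] = [18, 16, 19]
r3 m[S→φ1] = [28, 10, 10]
r3 m[S→φ3] = [200, 92, 118]
r3 m[S→φ4] = [350, 230, 295]
r4 m[φ0→Q] = [719, 1184, 818]
r4 m[φ0→P] = [18, 16, 19]
r4 m[φ1→H] = [15020, 14982, 12904]
r4 m[φ1→P] = [9688, 11858, 8942]
r4 m[φ1→S] = [10820, 9766, 13339]
r4 m[φ2→N] = [907, 716, 308]
r4 m[φ2→H] = [12, 15, 10]
r4 m[φ3→S] = [7, 5, 5]
r4 m[φ4→S] = [4, 2, 2]
r4 m[Q→φ0] = [1, 1, 1]
r4 m[N→φ2] = [1, 1, 1]
r4 m[H→φ1] = [12, 15, 10]
r4 m[H→φ2] = [15020, 14982, 12904]
r4 m[P→φ0] = [9688, 11858, 8942]
r4 m[P→φ1] = [18, 16, 19]
r4 m[S→φ1] = [28, 10, 10]
r4 m[S→φ3] = [43280, 19532, 26678]
r4 m[S→φ4] = [75740, 48830, 66695]
r5 m[φ0→Q] = [134072, 232046, 167892]
r5 m[φ0→P] = [18, 16, 19]
r5 m[φ1→H] = [15020, 14982, 12904]
r5 m[φ1→P] = [9688, 11858, 8942]
r5 m[φ1→S] = [10820, 9766, 13339]
r5 m[φ2→N] = [250766, 197394, 85850]
r5 m[φ2→H] = [12, 15, 10]
r5 m[φ3→S] = [7, 5, 5]
r5 m[φ4→S] = [4, 2, 2]
r5 m[Q→φ0] = [1, 1, 1]
r5 m[N→φ2] = [1, 1, 1]
r5 m[H→φ1] = [12, 15, 10]
r5 m[H→φ2] = [15020, 14982, 12904]
r5 m[P→φ0] = [9688, 11858, 8942]
r5 m[P→φ1] = [18, 16, 19]
r5 m[S→φ1] = [28, 10, 10]
r5 m[S→φ3] = [43280, 19532, 26678]
r5 m[S→φ4] = [75740, 48830, 66695]
r6 m[φ0→Q] = [134072, 232046, 167892]
r6 m[φ0→P] = [18, 16, 19]
r6 m[φ1→H] = [15020, 14982, 12904]
r6 m[φ1→P] = [9688, 11858, 8942]
r6 m[φ1→S] = [10820, 9766, 13339]
r6 m[φ2→N] = [250766, 197394, 85850]
r6 m[φ2→H] = [12, 15, 10]
r6 m[φ3→S] = [7, 5, 5]
r6 m[φ4→S] = [4, 2, 2]
r6 m[Q→φ0] = [1, 1, 1]
r6 m[N→φ2] = [1, 1, 1]
r6 m[H→φ1] = [12, 15, 10]
r6 m[H→φ2] = [15020, 14982, 12904]
r6 m[P→φ0] = [9688, 11858, 8942]
r6 m[P→φ1] = [18, 16, 19]
r6 m[S→φ1] = [28, 10, 10]
r6 m[S→φ3] = [43280, 19532, 26678]
r6 m[S→φ4] = [75740, 48830, 66695]
fixed point reached at round 6
b[S] = ⊗ incoming = [302960, 97660, 133390]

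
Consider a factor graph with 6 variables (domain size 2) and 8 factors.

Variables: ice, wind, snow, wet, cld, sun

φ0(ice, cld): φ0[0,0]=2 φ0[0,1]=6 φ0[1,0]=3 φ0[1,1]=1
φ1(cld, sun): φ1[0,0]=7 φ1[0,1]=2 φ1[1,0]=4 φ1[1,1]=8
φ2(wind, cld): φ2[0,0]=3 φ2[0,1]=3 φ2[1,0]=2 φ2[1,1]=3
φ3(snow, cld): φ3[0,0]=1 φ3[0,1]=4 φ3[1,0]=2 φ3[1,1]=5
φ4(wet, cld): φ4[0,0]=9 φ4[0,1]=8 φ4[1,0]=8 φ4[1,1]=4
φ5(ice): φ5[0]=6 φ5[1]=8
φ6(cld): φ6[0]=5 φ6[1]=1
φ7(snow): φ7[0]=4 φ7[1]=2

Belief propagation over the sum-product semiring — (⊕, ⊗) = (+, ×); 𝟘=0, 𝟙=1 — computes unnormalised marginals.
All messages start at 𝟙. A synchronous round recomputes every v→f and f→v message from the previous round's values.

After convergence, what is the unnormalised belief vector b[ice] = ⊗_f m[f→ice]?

b[ice] = [1175904, 914112]

init: all messages = 𝟙 over 2 values
r1 m[φ0→ice] = [8, 4]
r1 m[φ0→cld] = [5, 7]
r1 m[φ1→cld] = [9, 12]
r1 m[φ1→sun] = [11, 10]
r1 m[φ2→wind] = [6, 5]
r1 m[φ2→cld] = [5, 6]
r1 m[φ3→snow] = [5, 7]
r1 m[φ3→cld] = [3, 9]
r1 m[φ4→wet] = [17, 12]
r1 m[φ4→cld] = [17, 12]
r1 m[φ5→ice] = [6, 8]
r1 m[φ6→cld] = [5, 1]
r1 m[φ7→snow] = [4, 2]
r1 m[ice→φ0] = [1, 1]
r1 m[ice→φ5] = [1, 1]
r1 m[wind→φ2] = [1, 1]
r1 m[snow→φ3] = [1, 1]
r1 m[snow→φ7] = [1, 1]
r1 m[wet→φ4] = [1, 1]
r1 m[cld→φ0] = [1, 1]
r1 m[cld→φ1] = [1, 1]
r1 m[cld→φ2] = [1, 1]
r1 m[cld→φ3] = [1, 1]
r1 m[cld→φ4] = [1, 1]
r1 m[cld→φ6] = [1, 1]
r1 m[sun→φ1] = [1, 1]
r2 m[φ0→ice] = [8, 4]
r2 m[φ0→cld] = [5, 7]
r2 m[φ1→cld] = [9, 12]
r2 m[φ1→sun] = [11, 10]
r2 m[φ2→wind] = [6, 5]
r2 m[φ2→cld] = [5, 6]
r2 m[φ3→snow] = [5, 7]
r2 m[φ3→cld] = [3, 9]
r2 m[φ4→wet] = [17, 12]
r2 m[φ4→cld] = [17, 12]
r2 m[φ5→ice] = [6, 8]
r2 m[φ6→cld] = [5, 1]
r2 m[φ7→snow] = [4, 2]
r2 m[ice→φ0] = [6, 8]
r2 m[ice→φ5] = [8, 4]
r2 m[wind→φ2] = [1, 1]
r2 m[snow→φ3] = [4, 2]
r2 m[snow→φ7] = [5, 7]
r2 m[wet→φ4] = [1, 1]
r2 m[cld→φ0] = [11475, 7776]
r2 m[cld→φ1] = [6375, 4536]
r2 m[cld→φ2] = [11475, 9072]
r2 m[cld→φ3] = [19125, 6048]
r2 m[cld→φ4] = [3375, 4536]
r2 m[cld→φ6] = [11475, 54432]
r2 m[sun→φ1] = [1, 1]
r3 m[φ0→ice] = [69606, 42201]
r3 m[φ0→cld] = [36, 44]
r3 m[φ1→cld] = [9, 12]
r3 m[φ1→sun] = [62769, 49038]
r3 m[φ2→wind] = [61641, 50166]
r3 m[φ2→cld] = [5, 6]
r3 m[φ3→snow] = [43317, 68490]
r3 m[φ3→cld] = [8, 26]
r3 m[φ4→wet] = [66663, 45144]
r3 m[φ4→cld] = [17, 12]
r3 m[φ5→ice] = [6, 8]
r3 m[φ6→cld] = [5, 1]
r3 m[φ7→snow] = [4, 2]
r3 m[ice→φ0] = [6, 8]
r3 m[ice→φ5] = [8, 4]
r3 m[wind→φ2] = [1, 1]
r3 m[snow→φ3] = [4, 2]
r3 m[snow→φ7] = [5, 7]
r3 m[wet→φ4] = [1, 1]
r3 m[cld→φ0] = [11475, 7776]
r3 m[cld→φ1] = [6375, 4536]
r3 m[cld→φ2] = [11475, 9072]
r3 m[cld→φ3] = [19125, 6048]
r3 m[cld→φ4] = [3375, 4536]
r3 m[cld→φ6] = [11475, 54432]
r3 m[sun→φ1] = [1, 1]
r4 m[φ0→ice] = [69606, 42201]
r4 m[φ0→cld] = [36, 44]
r4 m[φ1→cld] = [9, 12]
r4 m[φ1→sun] = [62769, 49038]
r4 m[φ2→wind] = [61641, 50166]
r4 m[φ2→cld] = [5, 6]
r4 m[φ3→snow] = [43317, 68490]
r4 m[φ3→cld] = [8, 26]
r4 m[φ4→wet] = [66663, 45144]
r4 m[φ4→cld] = [17, 12]
r4 m[φ5→ice] = [6, 8]
r4 m[φ6→cld] = [5, 1]
r4 m[φ7→snow] = [4, 2]
r4 m[ice→φ0] = [6, 8]
r4 m[ice→φ5] = [69606, 42201]
r4 m[wind→φ2] = [1, 1]
r4 m[snow→φ3] = [4, 2]
r4 m[snow→φ7] = [43317, 68490]
r4 m[wet→φ4] = [1, 1]
r4 m[cld→φ0] = [30600, 22464]
r4 m[cld→φ1] = [122400, 82368]
r4 m[cld→φ2] = [220320, 164736]
r4 m[cld→φ3] = [137700, 38016]
r4 m[cld→φ4] = [64800, 82368]
r4 m[cld→φ6] = [220320, 988416]
r4 m[sun→φ1] = [1, 1]
r5 m[φ0→ice] = [195984, 114264]
r5 m[φ0→cld] = [36, 44]
r5 m[φ1→cld] = [9, 12]
r5 m[φ1→sun] = [1186272, 903744]
r5 m[φ2→wind] = [1155168, 934848]
r5 m[φ2→cld] = [5, 6]
r5 m[φ3→snow] = [289764, 465480]
r5 m[φ3→cld] = [8, 26]
r5 m[φ4→wet] = [1242144, 847872]
r5 m[φ4→cld] = [17, 12]
r5 m[φ5→ice] = [6, 8]
r5 m[φ6→cld] = [5, 1]
r5 m[φ7→snow] = [4, 2]
r5 m[ice→φ0] = [6, 8]
r5 m[ice→φ5] = [69606, 42201]
r5 m[wind→φ2] = [1, 1]
r5 m[snow→φ3] = [4, 2]
r5 m[snow→φ7] = [43317, 68490]
r5 m[wet→φ4] = [1, 1]
r5 m[cld→φ0] = [30600, 22464]
r5 m[cld→φ1] = [122400, 82368]
r5 m[cld→φ2] = [220320, 164736]
r5 m[cld→φ3] = [137700, 38016]
r5 m[cld→φ4] = [64800, 82368]
r5 m[cld→φ6] = [220320, 988416]
r5 m[sun→φ1] = [1, 1]
r6 m[φ0→ice] = [195984, 114264]
r6 m[φ0→cld] = [36, 44]
r6 m[φ1→cld] = [9, 12]
r6 m[φ1→sun] = [1186272, 903744]
r6 m[φ2→wind] = [1155168, 934848]
r6 m[φ2→cld] = [5, 6]
r6 m[φ3→snow] = [289764, 465480]
r6 m[φ3→cld] = [8, 26]
r6 m[φ4→wet] = [1242144, 847872]
r6 m[φ4→cld] = [17, 12]
r6 m[φ5→ice] = [6, 8]
r6 m[φ6→cld] = [5, 1]
r6 m[φ7→snow] = [4, 2]
r6 m[ice→φ0] = [6, 8]
r6 m[ice→φ5] = [195984, 114264]
r6 m[wind→φ2] = [1, 1]
r6 m[snow→φ3] = [4, 2]
r6 m[snow→φ7] = [289764, 465480]
r6 m[wet→φ4] = [1, 1]
r6 m[cld→φ0] = [30600, 22464]
r6 m[cld→φ1] = [122400, 82368]
r6 m[cld→φ2] = [220320, 164736]
r6 m[cld→φ3] = [137700, 38016]
r6 m[cld→φ4] = [64800, 82368]
r6 m[cld→φ6] = [220320, 988416]
r6 m[sun→φ1] = [1, 1]
r7 m[φ0→ice] = [195984, 114264]
r7 m[φ0→cld] = [36, 44]
r7 m[φ1→cld] = [9, 12]
r7 m[φ1→sun] = [1186272, 903744]
r7 m[φ2→wind] = [1155168, 934848]
r7 m[φ2→cld] = [5, 6]
r7 m[φ3→snow] = [289764, 465480]
r7 m[φ3→cld] = [8, 26]
r7 m[φ4→wet] = [1242144, 847872]
r7 m[φ4→cld] = [17, 12]
r7 m[φ5→ice] = [6, 8]
r7 m[φ6→cld] = [5, 1]
r7 m[φ7→snow] = [4, 2]
r7 m[ice→φ0] = [6, 8]
r7 m[ice→φ5] = [195984, 114264]
r7 m[wind→φ2] = [1, 1]
r7 m[snow→φ3] = [4, 2]
r7 m[snow→φ7] = [289764, 465480]
r7 m[wet→φ4] = [1, 1]
r7 m[cld→φ0] = [30600, 22464]
r7 m[cld→φ1] = [122400, 82368]
r7 m[cld→φ2] = [220320, 164736]
r7 m[cld→φ3] = [137700, 38016]
r7 m[cld→φ4] = [64800, 82368]
r7 m[cld→φ6] = [220320, 988416]
r7 m[sun→φ1] = [1, 1]
fixed point reached at round 7
b[ice] = ⊗ incoming = [1175904, 914112]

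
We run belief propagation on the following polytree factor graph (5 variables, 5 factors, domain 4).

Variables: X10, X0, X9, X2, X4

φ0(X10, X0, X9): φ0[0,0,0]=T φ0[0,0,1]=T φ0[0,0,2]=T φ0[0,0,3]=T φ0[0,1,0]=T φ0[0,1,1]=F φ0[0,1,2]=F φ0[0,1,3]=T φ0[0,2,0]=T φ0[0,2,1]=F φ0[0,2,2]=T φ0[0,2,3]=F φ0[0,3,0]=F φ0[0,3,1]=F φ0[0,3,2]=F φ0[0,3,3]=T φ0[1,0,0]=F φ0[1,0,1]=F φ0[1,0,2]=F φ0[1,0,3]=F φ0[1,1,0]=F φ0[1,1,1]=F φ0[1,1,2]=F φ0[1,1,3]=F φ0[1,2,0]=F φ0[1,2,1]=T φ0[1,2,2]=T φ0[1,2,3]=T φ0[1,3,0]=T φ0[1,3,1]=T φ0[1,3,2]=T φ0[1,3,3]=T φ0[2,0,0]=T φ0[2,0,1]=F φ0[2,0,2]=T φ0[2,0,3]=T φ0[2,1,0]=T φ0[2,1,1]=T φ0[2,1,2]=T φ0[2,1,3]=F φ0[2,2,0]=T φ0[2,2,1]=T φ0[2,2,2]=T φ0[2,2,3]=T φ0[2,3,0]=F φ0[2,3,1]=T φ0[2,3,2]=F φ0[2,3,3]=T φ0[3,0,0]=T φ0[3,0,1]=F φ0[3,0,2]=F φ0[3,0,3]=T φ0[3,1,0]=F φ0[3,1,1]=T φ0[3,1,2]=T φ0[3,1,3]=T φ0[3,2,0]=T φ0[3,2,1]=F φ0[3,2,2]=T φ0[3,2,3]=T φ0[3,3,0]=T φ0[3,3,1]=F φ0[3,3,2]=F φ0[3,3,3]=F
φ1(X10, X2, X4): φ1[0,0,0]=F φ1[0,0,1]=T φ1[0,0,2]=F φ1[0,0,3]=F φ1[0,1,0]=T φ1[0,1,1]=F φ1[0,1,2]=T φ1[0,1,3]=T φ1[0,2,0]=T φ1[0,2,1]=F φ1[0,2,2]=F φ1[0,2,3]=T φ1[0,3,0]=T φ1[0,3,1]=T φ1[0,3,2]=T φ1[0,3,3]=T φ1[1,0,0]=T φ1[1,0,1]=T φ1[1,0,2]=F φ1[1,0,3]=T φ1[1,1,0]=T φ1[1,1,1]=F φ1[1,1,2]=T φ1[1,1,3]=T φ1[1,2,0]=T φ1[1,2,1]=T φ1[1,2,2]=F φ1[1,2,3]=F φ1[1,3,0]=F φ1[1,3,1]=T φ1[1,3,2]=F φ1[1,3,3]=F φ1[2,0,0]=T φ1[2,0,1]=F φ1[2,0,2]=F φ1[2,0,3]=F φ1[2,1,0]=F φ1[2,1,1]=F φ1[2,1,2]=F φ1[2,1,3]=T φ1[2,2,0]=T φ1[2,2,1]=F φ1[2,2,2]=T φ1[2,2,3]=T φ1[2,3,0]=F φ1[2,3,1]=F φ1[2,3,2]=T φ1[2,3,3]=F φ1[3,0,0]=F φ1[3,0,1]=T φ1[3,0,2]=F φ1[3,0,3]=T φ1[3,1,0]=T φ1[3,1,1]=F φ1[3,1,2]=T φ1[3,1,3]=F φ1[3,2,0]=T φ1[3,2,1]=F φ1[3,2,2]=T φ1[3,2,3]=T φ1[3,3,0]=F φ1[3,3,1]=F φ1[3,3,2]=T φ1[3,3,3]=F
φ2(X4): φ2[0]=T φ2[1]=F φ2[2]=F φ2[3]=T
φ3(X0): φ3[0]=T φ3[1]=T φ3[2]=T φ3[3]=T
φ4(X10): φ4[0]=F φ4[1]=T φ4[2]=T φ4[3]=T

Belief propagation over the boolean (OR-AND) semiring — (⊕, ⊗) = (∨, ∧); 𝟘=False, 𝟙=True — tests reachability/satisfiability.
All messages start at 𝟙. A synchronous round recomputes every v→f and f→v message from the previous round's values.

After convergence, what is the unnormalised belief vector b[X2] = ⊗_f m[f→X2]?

init: all messages = 𝟙 over 4 values
r1 m[φ0→X10] = [T, T, T, T]
r1 m[φ0→X0] = [T, T, T, T]
r1 m[φ0→X9] = [T, T, T, T]
r1 m[φ1→X10] = [T, T, T, T]
r1 m[φ1→X2] = [T, T, T, T]
r1 m[φ1→X4] = [T, T, T, T]
r1 m[φ2→X4] = [T, F, F, T]
r1 m[φ3→X0] = [T, T, T, T]
r1 m[φ4→X10] = [F, T, T, T]
r1 m[X10→φ0] = [T, T, T, T]
r1 m[X10→φ1] = [T, T, T, T]
r1 m[X10→φ4] = [T, T, T, T]
r1 m[X0→φ0] = [T, T, T, T]
r1 m[X0→φ3] = [T, T, T, T]
r1 m[X9→φ0] = [T, T, T, T]
r1 m[X2→φ1] = [T, T, T, T]
r1 m[X4→φ1] = [T, T, T, T]
r1 m[X4→φ2] = [T, T, T, T]
r2 m[φ0→X10] = [T, T, T, T]
r2 m[φ0→X0] = [T, T, T, T]
r2 m[φ0→X9] = [T, T, T, T]
r2 m[φ1→X10] = [T, T, T, T]
r2 m[φ1→X2] = [T, T, T, T]
r2 m[φ1→X4] = [T, T, T, T]
r2 m[φ2→X4] = [T, F, F, T]
r2 m[φ3→X0] = [T, T, T, T]
r2 m[φ4→X10] = [F, T, T, T]
r2 m[X10→φ0] = [F, T, T, T]
r2 m[X10→φ1] = [F, T, T, T]
r2 m[X10→φ4] = [T, T, T, T]
r2 m[X0→φ0] = [T, T, T, T]
r2 m[X0→φ3] = [T, T, T, T]
r2 m[X9→φ0] = [T, T, T, T]
r2 m[X2→φ1] = [T, T, T, T]
r2 m[X4→φ1] = [T, F, F, T]
r2 m[X4→φ2] = [T, T, T, T]
r3 m[φ0→X10] = [T, T, T, T]
r3 m[φ0→X0] = [T, T, T, T]
r3 m[φ0→X9] = [T, T, T, T]
r3 m[φ1→X10] = [T, T, T, T]
r3 m[φ1→X2] = [T, T, T, F]
r3 m[φ1→X4] = [T, T, T, T]
r3 m[φ2→X4] = [T, F, F, T]
r3 m[φ3→X0] = [T, T, T, T]
r3 m[φ4→X10] = [F, T, T, T]
r3 m[X10→φ0] = [F, T, T, T]
r3 m[X10→φ1] = [F, T, T, T]
r3 m[X10→φ4] = [T, T, T, T]
r3 m[X0→φ0] = [T, T, T, T]
r3 m[X0→φ3] = [T, T, T, T]
r3 m[X9→φ0] = [T, T, T, T]
r3 m[X2→φ1] = [T, T, T, T]
r3 m[X4→φ1] = [T, F, F, T]
r3 m[X4→φ2] = [T, T, T, T]
r4 m[φ0→X10] = [T, T, T, T]
r4 m[φ0→X0] = [T, T, T, T]
r4 m[φ0→X9] = [T, T, T, T]
r4 m[φ1→X10] = [T, T, T, T]
r4 m[φ1→X2] = [T, T, T, F]
r4 m[φ1→X4] = [T, T, T, T]
r4 m[φ2→X4] = [T, F, F, T]
r4 m[φ3→X0] = [T, T, T, T]
r4 m[φ4→X10] = [F, T, T, T]
r4 m[X10→φ0] = [F, T, T, T]
r4 m[X10→φ1] = [F, T, T, T]
r4 m[X10→φ4] = [T, T, T, T]
r4 m[X0→φ0] = [T, T, T, T]
r4 m[X0→φ3] = [T, T, T, T]
r4 m[X9→φ0] = [T, T, T, T]
r4 m[X2→φ1] = [T, T, T, T]
r4 m[X4→φ1] = [T, F, F, T]
r4 m[X4→φ2] = [T, T, T, T]
fixed point reached at round 4
b[X2] = ⊗ incoming = [T, T, T, F]

b[X2] = [T, T, T, F]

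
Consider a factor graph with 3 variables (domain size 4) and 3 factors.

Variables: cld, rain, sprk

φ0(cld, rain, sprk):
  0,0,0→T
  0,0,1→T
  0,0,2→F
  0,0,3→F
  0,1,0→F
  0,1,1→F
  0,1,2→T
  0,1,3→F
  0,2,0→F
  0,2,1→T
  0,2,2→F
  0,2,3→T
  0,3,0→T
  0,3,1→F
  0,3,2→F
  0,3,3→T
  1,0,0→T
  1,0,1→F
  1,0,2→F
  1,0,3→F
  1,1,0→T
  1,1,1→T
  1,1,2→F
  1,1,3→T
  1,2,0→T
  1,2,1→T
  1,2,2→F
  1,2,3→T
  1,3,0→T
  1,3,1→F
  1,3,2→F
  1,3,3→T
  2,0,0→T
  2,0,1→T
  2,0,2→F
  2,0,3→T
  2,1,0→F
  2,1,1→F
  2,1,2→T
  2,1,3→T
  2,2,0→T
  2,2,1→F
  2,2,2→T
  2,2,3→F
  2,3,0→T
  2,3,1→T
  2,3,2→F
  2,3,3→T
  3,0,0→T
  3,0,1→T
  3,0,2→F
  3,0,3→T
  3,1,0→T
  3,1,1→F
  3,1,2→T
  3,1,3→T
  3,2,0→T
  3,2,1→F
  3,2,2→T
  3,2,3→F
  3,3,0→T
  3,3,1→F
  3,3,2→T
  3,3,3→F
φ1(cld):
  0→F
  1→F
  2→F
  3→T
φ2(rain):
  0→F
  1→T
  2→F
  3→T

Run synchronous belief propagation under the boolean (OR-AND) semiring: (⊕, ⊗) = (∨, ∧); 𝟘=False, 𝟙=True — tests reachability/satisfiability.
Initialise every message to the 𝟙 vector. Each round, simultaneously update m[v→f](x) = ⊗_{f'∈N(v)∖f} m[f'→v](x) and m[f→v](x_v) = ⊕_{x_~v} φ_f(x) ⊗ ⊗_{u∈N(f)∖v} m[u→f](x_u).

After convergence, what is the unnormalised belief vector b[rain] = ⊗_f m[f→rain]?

init: all messages = 𝟙 over 4 values
r1 m[φ0→cld] = [T, T, T, T]
r1 m[φ0→rain] = [T, T, T, T]
r1 m[φ0→sprk] = [T, T, T, T]
r1 m[φ1→cld] = [F, F, F, T]
r1 m[φ2→rain] = [F, T, F, T]
r1 m[cld→φ0] = [T, T, T, T]
r1 m[cld→φ1] = [T, T, T, T]
r1 m[rain→φ0] = [T, T, T, T]
r1 m[rain→φ2] = [T, T, T, T]
r1 m[sprk→φ0] = [T, T, T, T]
r2 m[φ0→cld] = [T, T, T, T]
r2 m[φ0→rain] = [T, T, T, T]
r2 m[φ0→sprk] = [T, T, T, T]
r2 m[φ1→cld] = [F, F, F, T]
r2 m[φ2→rain] = [F, T, F, T]
r2 m[cld→φ0] = [F, F, F, T]
r2 m[cld→φ1] = [T, T, T, T]
r2 m[rain→φ0] = [F, T, F, T]
r2 m[rain→φ2] = [T, T, T, T]
r2 m[sprk→φ0] = [T, T, T, T]
r3 m[φ0→cld] = [T, T, T, T]
r3 m[φ0→rain] = [T, T, T, T]
r3 m[φ0→sprk] = [T, F, T, T]
r3 m[φ1→cld] = [F, F, F, T]
r3 m[φ2→rain] = [F, T, F, T]
r3 m[cld→φ0] = [F, F, F, T]
r3 m[cld→φ1] = [T, T, T, T]
r3 m[rain→φ0] = [F, T, F, T]
r3 m[rain→φ2] = [T, T, T, T]
r3 m[sprk→φ0] = [T, T, T, T]
r4 m[φ0→cld] = [T, T, T, T]
r4 m[φ0→rain] = [T, T, T, T]
r4 m[φ0→sprk] = [T, F, T, T]
r4 m[φ1→cld] = [F, F, F, T]
r4 m[φ2→rain] = [F, T, F, T]
r4 m[cld→φ0] = [F, F, F, T]
r4 m[cld→φ1] = [T, T, T, T]
r4 m[rain→φ0] = [F, T, F, T]
r4 m[rain→φ2] = [T, T, T, T]
r4 m[sprk→φ0] = [T, T, T, T]
fixed point reached at round 4
b[rain] = ⊗ incoming = [F, T, F, T]

b[rain] = [F, T, F, T]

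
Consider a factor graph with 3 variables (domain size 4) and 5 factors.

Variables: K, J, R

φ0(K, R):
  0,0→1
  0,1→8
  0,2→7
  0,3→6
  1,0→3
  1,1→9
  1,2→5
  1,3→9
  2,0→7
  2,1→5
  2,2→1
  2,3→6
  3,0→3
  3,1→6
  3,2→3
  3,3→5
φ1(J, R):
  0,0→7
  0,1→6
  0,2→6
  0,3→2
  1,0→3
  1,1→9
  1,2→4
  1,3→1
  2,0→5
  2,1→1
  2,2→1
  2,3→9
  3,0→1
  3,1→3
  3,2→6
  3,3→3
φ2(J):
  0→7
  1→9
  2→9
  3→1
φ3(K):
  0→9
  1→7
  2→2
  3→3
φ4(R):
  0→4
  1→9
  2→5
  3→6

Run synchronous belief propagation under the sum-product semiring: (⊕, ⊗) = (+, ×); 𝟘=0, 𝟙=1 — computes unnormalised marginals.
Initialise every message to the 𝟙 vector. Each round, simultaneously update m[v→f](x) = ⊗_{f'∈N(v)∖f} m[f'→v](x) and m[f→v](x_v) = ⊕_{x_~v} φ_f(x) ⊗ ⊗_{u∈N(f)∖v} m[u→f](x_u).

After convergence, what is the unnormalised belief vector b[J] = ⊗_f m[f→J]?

init: all messages = 𝟙 over 4 values
r1 m[φ0→K] = [22, 26, 19, 17]
r1 m[φ0→R] = [14, 28, 16, 26]
r1 m[φ1→J] = [21, 17, 16, 13]
r1 m[φ1→R] = [16, 19, 17, 15]
r1 m[φ2→J] = [7, 9, 9, 1]
r1 m[φ3→K] = [9, 7, 2, 3]
r1 m[φ4→R] = [4, 9, 5, 6]
r1 m[K→φ0] = [1, 1, 1, 1]
r1 m[K→φ3] = [1, 1, 1, 1]
r1 m[J→φ1] = [1, 1, 1, 1]
r1 m[J→φ2] = [1, 1, 1, 1]
r1 m[R→φ0] = [1, 1, 1, 1]
r1 m[R→φ1] = [1, 1, 1, 1]
r1 m[R→φ4] = [1, 1, 1, 1]
r2 m[φ0→K] = [22, 26, 19, 17]
r2 m[φ0→R] = [14, 28, 16, 26]
r2 m[φ1→J] = [21, 17, 16, 13]
r2 m[φ1→R] = [16, 19, 17, 15]
r2 m[φ2→J] = [7, 9, 9, 1]
r2 m[φ3→K] = [9, 7, 2, 3]
r2 m[φ4→R] = [4, 9, 5, 6]
r2 m[K→φ0] = [9, 7, 2, 3]
r2 m[K→φ3] = [22, 26, 19, 17]
r2 m[J→φ1] = [7, 9, 9, 1]
r2 m[J→φ2] = [21, 17, 16, 13]
r2 m[R→φ0] = [64, 171, 85, 90]
r2 m[R→φ1] = [56, 252, 80, 156]
r2 m[R→φ4] = [224, 532, 272, 390]
r3 m[φ0→K] = [2567, 2966, 1928, 1923]
r3 m[φ0→R] = [53, 163, 109, 144]
r3 m[φ1→J] = [2696, 2912, 2016, 1760]
r3 m[φ1→R] = [122, 135, 93, 107]
r3 m[φ2→J] = [7, 9, 9, 1]
r3 m[φ3→K] = [9, 7, 2, 3]
r3 m[φ4→R] = [4, 9, 5, 6]
r3 m[K→φ0] = [9, 7, 2, 3]
r3 m[K→φ3] = [22, 26, 19, 17]
r3 m[J→φ1] = [7, 9, 9, 1]
r3 m[J→φ2] = [21, 17, 16, 13]
r3 m[R→φ0] = [64, 171, 85, 90]
r3 m[R→φ1] = [56, 252, 80, 156]
r3 m[R→φ4] = [224, 532, 272, 390]
r4 m[φ0→K] = [2567, 2966, 1928, 1923]
r4 m[φ0→R] = [53, 163, 109, 144]
r4 m[φ1→J] = [2696, 2912, 2016, 1760]
r4 m[φ1→R] = [122, 135, 93, 107]
r4 m[φ2→J] = [7, 9, 9, 1]
r4 m[φ3→K] = [9, 7, 2, 3]
r4 m[φ4→R] = [4, 9, 5, 6]
r4 m[K→φ0] = [9, 7, 2, 3]
r4 m[K→φ3] = [2567, 2966, 1928, 1923]
r4 m[J→φ1] = [7, 9, 9, 1]
r4 m[J→φ2] = [2696, 2912, 2016, 1760]
r4 m[R→φ0] = [488, 1215, 465, 642]
r4 m[R→φ1] = [212, 1467, 545, 864]
r4 m[R→φ4] = [6466, 22005, 10137, 15408]
r5 m[φ0→K] = [17315, 20502, 13808, 13359]
r5 m[φ0→R] = [53, 163, 109, 144]
r5 m[φ1→J] = [15284, 16883, 10848, 10475]
r5 m[φ1→R] = [122, 135, 93, 107]
r5 m[φ2→J] = [7, 9, 9, 1]
r5 m[φ3→K] = [9, 7, 2, 3]
r5 m[φ4→R] = [4, 9, 5, 6]
r5 m[K→φ0] = [9, 7, 2, 3]
r5 m[K→φ3] = [2567, 2966, 1928, 1923]
r5 m[J→φ1] = [7, 9, 9, 1]
r5 m[J→φ2] = [2696, 2912, 2016, 1760]
r5 m[R→φ0] = [488, 1215, 465, 642]
r5 m[R→φ1] = [212, 1467, 545, 864]
r5 m[R→φ4] = [6466, 22005, 10137, 15408]
r6 m[φ0→K] = [17315, 20502, 13808, 13359]
r6 m[φ0→R] = [53, 163, 109, 144]
r6 m[φ1→J] = [15284, 16883, 10848, 10475]
r6 m[φ1→R] = [122, 135, 93, 107]
r6 m[φ2→J] = [7, 9, 9, 1]
r6 m[φ3→K] = [9, 7, 2, 3]
r6 m[φ4→R] = [4, 9, 5, 6]
r6 m[K→φ0] = [9, 7, 2, 3]
r6 m[K→φ3] = [17315, 20502, 13808, 13359]
r6 m[J→φ1] = [7, 9, 9, 1]
r6 m[J→φ2] = [15284, 16883, 10848, 10475]
r6 m[R→φ0] = [488, 1215, 465, 642]
r6 m[R→φ1] = [212, 1467, 545, 864]
r6 m[R→φ4] = [6466, 22005, 10137, 15408]
r7 m[φ0→K] = [17315, 20502, 13808, 13359]
r7 m[φ0→R] = [53, 163, 109, 144]
r7 m[φ1→J] = [15284, 16883, 10848, 10475]
r7 m[φ1→R] = [122, 135, 93, 107]
r7 m[φ2→J] = [7, 9, 9, 1]
r7 m[φ3→K] = [9, 7, 2, 3]
r7 m[φ4→R] = [4, 9, 5, 6]
r7 m[K→φ0] = [9, 7, 2, 3]
r7 m[K→φ3] = [17315, 20502, 13808, 13359]
r7 m[J→φ1] = [7, 9, 9, 1]
r7 m[J→φ2] = [15284, 16883, 10848, 10475]
r7 m[R→φ0] = [488, 1215, 465, 642]
r7 m[R→φ1] = [212, 1467, 545, 864]
r7 m[R→φ4] = [6466, 22005, 10137, 15408]
fixed point reached at round 7
b[J] = ⊗ incoming = [106988, 151947, 97632, 10475]

b[J] = [106988, 151947, 97632, 10475]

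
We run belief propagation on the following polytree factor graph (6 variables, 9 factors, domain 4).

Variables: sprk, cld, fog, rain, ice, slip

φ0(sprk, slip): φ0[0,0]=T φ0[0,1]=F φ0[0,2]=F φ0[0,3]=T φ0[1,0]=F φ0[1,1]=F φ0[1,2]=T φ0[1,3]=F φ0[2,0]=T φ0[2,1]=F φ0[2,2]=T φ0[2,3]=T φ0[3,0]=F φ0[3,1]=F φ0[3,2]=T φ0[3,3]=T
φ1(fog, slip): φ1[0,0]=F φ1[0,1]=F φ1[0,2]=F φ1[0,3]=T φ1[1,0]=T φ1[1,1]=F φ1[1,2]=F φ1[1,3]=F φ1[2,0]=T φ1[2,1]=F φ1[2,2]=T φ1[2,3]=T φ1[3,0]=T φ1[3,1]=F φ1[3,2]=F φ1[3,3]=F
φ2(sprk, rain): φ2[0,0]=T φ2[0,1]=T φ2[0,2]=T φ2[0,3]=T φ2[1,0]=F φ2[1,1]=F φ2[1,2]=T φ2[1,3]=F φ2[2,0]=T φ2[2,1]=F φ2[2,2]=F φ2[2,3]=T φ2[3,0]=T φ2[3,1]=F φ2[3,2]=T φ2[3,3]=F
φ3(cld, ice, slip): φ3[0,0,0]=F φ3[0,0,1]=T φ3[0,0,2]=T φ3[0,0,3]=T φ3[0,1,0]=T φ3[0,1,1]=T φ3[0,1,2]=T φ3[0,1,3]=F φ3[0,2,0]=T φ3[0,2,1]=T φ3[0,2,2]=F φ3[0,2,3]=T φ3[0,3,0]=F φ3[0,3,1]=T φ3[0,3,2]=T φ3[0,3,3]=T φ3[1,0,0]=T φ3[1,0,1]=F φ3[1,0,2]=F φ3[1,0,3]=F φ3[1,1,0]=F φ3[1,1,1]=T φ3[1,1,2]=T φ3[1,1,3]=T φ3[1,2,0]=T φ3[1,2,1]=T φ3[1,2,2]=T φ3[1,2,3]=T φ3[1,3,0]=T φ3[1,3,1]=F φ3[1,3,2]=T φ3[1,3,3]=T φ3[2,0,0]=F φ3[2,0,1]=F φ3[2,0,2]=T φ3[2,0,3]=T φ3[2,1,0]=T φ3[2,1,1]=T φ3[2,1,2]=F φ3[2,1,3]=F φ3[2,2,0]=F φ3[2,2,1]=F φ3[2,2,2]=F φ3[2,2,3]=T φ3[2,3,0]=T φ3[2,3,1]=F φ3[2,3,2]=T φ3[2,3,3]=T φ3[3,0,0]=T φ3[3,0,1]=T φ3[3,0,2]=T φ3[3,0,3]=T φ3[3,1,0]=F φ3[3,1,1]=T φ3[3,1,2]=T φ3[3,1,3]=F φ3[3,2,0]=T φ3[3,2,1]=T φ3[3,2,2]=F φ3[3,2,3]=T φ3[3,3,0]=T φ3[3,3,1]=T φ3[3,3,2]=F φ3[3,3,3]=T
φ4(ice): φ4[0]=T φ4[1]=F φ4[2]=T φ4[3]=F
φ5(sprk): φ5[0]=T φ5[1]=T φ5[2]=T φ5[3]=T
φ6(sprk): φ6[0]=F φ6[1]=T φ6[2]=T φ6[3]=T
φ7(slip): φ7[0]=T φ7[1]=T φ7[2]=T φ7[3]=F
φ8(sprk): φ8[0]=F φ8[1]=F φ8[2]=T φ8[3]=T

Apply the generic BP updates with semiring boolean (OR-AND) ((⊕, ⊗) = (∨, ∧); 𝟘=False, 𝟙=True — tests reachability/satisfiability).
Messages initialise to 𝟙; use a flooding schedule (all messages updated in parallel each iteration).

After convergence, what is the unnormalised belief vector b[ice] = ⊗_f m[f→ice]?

b[ice] = [T, F, T, F]

init: all messages = 𝟙 over 4 values
r1 m[φ0→sprk] = [T, T, T, T]
r1 m[φ0→slip] = [T, F, T, T]
r1 m[φ1→fog] = [T, T, T, T]
r1 m[φ1→slip] = [T, F, T, T]
r1 m[φ2→sprk] = [T, T, T, T]
r1 m[φ2→rain] = [T, T, T, T]
r1 m[φ3→cld] = [T, T, T, T]
r1 m[φ3→ice] = [T, T, T, T]
r1 m[φ3→slip] = [T, T, T, T]
r1 m[φ4→ice] = [T, F, T, F]
r1 m[φ5→sprk] = [T, T, T, T]
r1 m[φ6→sprk] = [F, T, T, T]
r1 m[φ7→slip] = [T, T, T, F]
r1 m[φ8→sprk] = [F, F, T, T]
r1 m[sprk→φ0] = [T, T, T, T]
r1 m[sprk→φ2] = [T, T, T, T]
r1 m[sprk→φ5] = [T, T, T, T]
r1 m[sprk→φ6] = [T, T, T, T]
r1 m[sprk→φ8] = [T, T, T, T]
r1 m[cld→φ3] = [T, T, T, T]
r1 m[fog→φ1] = [T, T, T, T]
r1 m[rain→φ2] = [T, T, T, T]
r1 m[ice→φ3] = [T, T, T, T]
r1 m[ice→φ4] = [T, T, T, T]
r1 m[slip→φ0] = [T, T, T, T]
r1 m[slip→φ1] = [T, T, T, T]
r1 m[slip→φ3] = [T, T, T, T]
r1 m[slip→φ7] = [T, T, T, T]
r2 m[φ0→sprk] = [T, T, T, T]
r2 m[φ0→slip] = [T, F, T, T]
r2 m[φ1→fog] = [T, T, T, T]
r2 m[φ1→slip] = [T, F, T, T]
r2 m[φ2→sprk] = [T, T, T, T]
r2 m[φ2→rain] = [T, T, T, T]
r2 m[φ3→cld] = [T, T, T, T]
r2 m[φ3→ice] = [T, T, T, T]
r2 m[φ3→slip] = [T, T, T, T]
r2 m[φ4→ice] = [T, F, T, F]
r2 m[φ5→sprk] = [T, T, T, T]
r2 m[φ6→sprk] = [F, T, T, T]
r2 m[φ7→slip] = [T, T, T, F]
r2 m[φ8→sprk] = [F, F, T, T]
r2 m[sprk→φ0] = [F, F, T, T]
r2 m[sprk→φ2] = [F, F, T, T]
r2 m[sprk→φ5] = [F, F, T, T]
r2 m[sprk→φ6] = [F, F, T, T]
r2 m[sprk→φ8] = [F, T, T, T]
r2 m[cld→φ3] = [T, T, T, T]
r2 m[fog→φ1] = [T, T, T, T]
r2 m[rain→φ2] = [T, T, T, T]
r2 m[ice→φ3] = [T, F, T, F]
r2 m[ice→φ4] = [T, T, T, T]
r2 m[slip→φ0] = [T, F, T, F]
r2 m[slip→φ1] = [T, F, T, F]
r2 m[slip→φ3] = [T, F, T, F]
r2 m[slip→φ7] = [T, F, T, T]
r3 m[φ0→sprk] = [T, T, T, T]
r3 m[φ0→slip] = [T, F, T, T]
r3 m[φ1→fog] = [F, T, T, T]
r3 m[φ1→slip] = [T, F, T, T]
r3 m[φ2→sprk] = [T, T, T, T]
r3 m[φ2→rain] = [T, F, T, T]
r3 m[φ3→cld] = [T, T, T, T]
r3 m[φ3→ice] = [T, T, T, T]
r3 m[φ3→slip] = [T, T, T, T]
r3 m[φ4→ice] = [T, F, T, F]
r3 m[φ5→sprk] = [T, T, T, T]
r3 m[φ6→sprk] = [F, T, T, T]
r3 m[φ7→slip] = [T, T, T, F]
r3 m[φ8→sprk] = [F, F, T, T]
r3 m[sprk→φ0] = [F, F, T, T]
r3 m[sprk→φ2] = [F, F, T, T]
r3 m[sprk→φ5] = [F, F, T, T]
r3 m[sprk→φ6] = [F, F, T, T]
r3 m[sprk→φ8] = [F, T, T, T]
r3 m[cld→φ3] = [T, T, T, T]
r3 m[fog→φ1] = [T, T, T, T]
r3 m[rain→φ2] = [T, T, T, T]
r3 m[ice→φ3] = [T, F, T, F]
r3 m[ice→φ4] = [T, T, T, T]
r3 m[slip→φ0] = [T, F, T, F]
r3 m[slip→φ1] = [T, F, T, F]
r3 m[slip→φ3] = [T, F, T, F]
r3 m[slip→φ7] = [T, F, T, T]
r4 m[φ0→sprk] = [T, T, T, T]
r4 m[φ0→slip] = [T, F, T, T]
r4 m[φ1→fog] = [F, T, T, T]
r4 m[φ1→slip] = [T, F, T, T]
r4 m[φ2→sprk] = [T, T, T, T]
r4 m[φ2→rain] = [T, F, T, T]
r4 m[φ3→cld] = [T, T, T, T]
r4 m[φ3→ice] = [T, T, T, T]
r4 m[φ3→slip] = [T, T, T, T]
r4 m[φ4→ice] = [T, F, T, F]
r4 m[φ5→sprk] = [T, T, T, T]
r4 m[φ6→sprk] = [F, T, T, T]
r4 m[φ7→slip] = [T, T, T, F]
r4 m[φ8→sprk] = [F, F, T, T]
r4 m[sprk→φ0] = [F, F, T, T]
r4 m[sprk→φ2] = [F, F, T, T]
r4 m[sprk→φ5] = [F, F, T, T]
r4 m[sprk→φ6] = [F, F, T, T]
r4 m[sprk→φ8] = [F, T, T, T]
r4 m[cld→φ3] = [T, T, T, T]
r4 m[fog→φ1] = [T, T, T, T]
r4 m[rain→φ2] = [T, T, T, T]
r4 m[ice→φ3] = [T, F, T, F]
r4 m[ice→φ4] = [T, T, T, T]
r4 m[slip→φ0] = [T, F, T, F]
r4 m[slip→φ1] = [T, F, T, F]
r4 m[slip→φ3] = [T, F, T, F]
r4 m[slip→φ7] = [T, F, T, T]
fixed point reached at round 4
b[ice] = ⊗ incoming = [T, F, T, F]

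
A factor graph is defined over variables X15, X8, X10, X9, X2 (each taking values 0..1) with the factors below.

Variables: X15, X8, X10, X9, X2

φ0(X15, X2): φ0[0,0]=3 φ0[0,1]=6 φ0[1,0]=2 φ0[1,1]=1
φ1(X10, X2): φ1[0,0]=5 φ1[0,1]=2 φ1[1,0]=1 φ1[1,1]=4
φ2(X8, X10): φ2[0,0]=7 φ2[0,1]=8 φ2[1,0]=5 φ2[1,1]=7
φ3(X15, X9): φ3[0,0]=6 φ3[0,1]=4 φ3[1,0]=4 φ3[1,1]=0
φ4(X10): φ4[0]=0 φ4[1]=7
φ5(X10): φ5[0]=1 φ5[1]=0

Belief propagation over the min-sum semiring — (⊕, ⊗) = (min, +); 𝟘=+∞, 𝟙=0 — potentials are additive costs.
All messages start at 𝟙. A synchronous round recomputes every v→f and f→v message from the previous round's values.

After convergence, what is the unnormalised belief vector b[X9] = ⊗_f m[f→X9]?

b[X9] = [13, 9]

init: all messages = 𝟙 over 2 values
r1 m[φ0→X15] = [3, 1]
r1 m[φ0→X2] = [2, 1]
r1 m[φ1→X10] = [2, 1]
r1 m[φ1→X2] = [1, 2]
r1 m[φ2→X8] = [7, 5]
r1 m[φ2→X10] = [5, 7]
r1 m[φ3→X15] = [4, 0]
r1 m[φ3→X9] = [4, 0]
r1 m[φ4→X10] = [0, 7]
r1 m[φ5→X10] = [1, 0]
r1 m[X15→φ0] = [0, 0]
r1 m[X15→φ3] = [0, 0]
r1 m[X8→φ2] = [0, 0]
r1 m[X10→φ1] = [0, 0]
r1 m[X10→φ2] = [0, 0]
r1 m[X10→φ4] = [0, 0]
r1 m[X10→φ5] = [0, 0]
r1 m[X9→φ3] = [0, 0]
r1 m[X2→φ0] = [0, 0]
r1 m[X2→φ1] = [0, 0]
r2 m[φ0→X15] = [3, 1]
r2 m[φ0→X2] = [2, 1]
r2 m[φ1→X10] = [2, 1]
r2 m[φ1→X2] = [1, 2]
r2 m[φ2→X8] = [7, 5]
r2 m[φ2→X10] = [5, 7]
r2 m[φ3→X15] = [4, 0]
r2 m[φ3→X9] = [4, 0]
r2 m[φ4→X10] = [0, 7]
r2 m[φ5→X10] = [1, 0]
r2 m[X15→φ0] = [4, 0]
r2 m[X15→φ3] = [3, 1]
r2 m[X8→φ2] = [0, 0]
r2 m[X10→φ1] = [6, 14]
r2 m[X10→φ2] = [3, 8]
r2 m[X10→φ4] = [8, 8]
r2 m[X10→φ5] = [7, 15]
r2 m[X9→φ3] = [0, 0]
r2 m[X2→φ0] = [1, 2]
r2 m[X2→φ1] = [2, 1]
r3 m[φ0→X15] = [4, 3]
r3 m[φ0→X2] = [2, 1]
r3 m[φ1→X10] = [3, 3]
r3 m[φ1→X2] = [11, 8]
r3 m[φ2→X8] = [10, 8]
r3 m[φ2→X10] = [5, 7]
r3 m[φ3→X15] = [4, 0]
r3 m[φ3→X9] = [5, 1]
r3 m[φ4→X10] = [0, 7]
r3 m[φ5→X10] = [1, 0]
r3 m[X15→φ0] = [4, 0]
r3 m[X15→φ3] = [3, 1]
r3 m[X8→φ2] = [0, 0]
r3 m[X10→φ1] = [6, 14]
r3 m[X10→φ2] = [3, 8]
r3 m[X10→φ4] = [8, 8]
r3 m[X10→φ5] = [7, 15]
r3 m[X9→φ3] = [0, 0]
r3 m[X2→φ0] = [1, 2]
r3 m[X2→φ1] = [2, 1]
r4 m[φ0→X15] = [4, 3]
r4 m[φ0→X2] = [2, 1]
r4 m[φ1→X10] = [3, 3]
r4 m[φ1→X2] = [11, 8]
r4 m[φ2→X8] = [10, 8]
r4 m[φ2→X10] = [5, 7]
r4 m[φ3→X15] = [4, 0]
r4 m[φ3→X9] = [5, 1]
r4 m[φ4→X10] = [0, 7]
r4 m[φ5→X10] = [1, 0]
r4 m[X15→φ0] = [4, 0]
r4 m[X15→φ3] = [4, 3]
r4 m[X8→φ2] = [0, 0]
r4 m[X10→φ1] = [6, 14]
r4 m[X10→φ2] = [4, 10]
r4 m[X10→φ4] = [9, 10]
r4 m[X10→φ5] = [8, 17]
r4 m[X9→φ3] = [0, 0]
r4 m[X2→φ0] = [11, 8]
r4 m[X2→φ1] = [2, 1]
r5 m[φ0→X15] = [14, 9]
r5 m[φ0→X2] = [2, 1]
r5 m[φ1→X10] = [3, 3]
r5 m[φ1→X2] = [11, 8]
r5 m[φ2→X8] = [11, 9]
r5 m[φ2→X10] = [5, 7]
r5 m[φ3→X15] = [4, 0]
r5 m[φ3→X9] = [7, 3]
r5 m[φ4→X10] = [0, 7]
r5 m[φ5→X10] = [1, 0]
r5 m[X15→φ0] = [4, 0]
r5 m[X15→φ3] = [4, 3]
r5 m[X8→φ2] = [0, 0]
r5 m[X10→φ1] = [6, 14]
r5 m[X10→φ2] = [4, 10]
r5 m[X10→φ4] = [9, 10]
r5 m[X10→φ5] = [8, 17]
r5 m[X9→φ3] = [0, 0]
r5 m[X2→φ0] = [11, 8]
r5 m[X2→φ1] = [2, 1]
r6 m[φ0→X15] = [14, 9]
r6 m[φ0→X2] = [2, 1]
r6 m[φ1→X10] = [3, 3]
r6 m[φ1→X2] = [11, 8]
r6 m[φ2→X8] = [11, 9]
r6 m[φ2→X10] = [5, 7]
r6 m[φ3→X15] = [4, 0]
r6 m[φ3→X9] = [7, 3]
r6 m[φ4→X10] = [0, 7]
r6 m[φ5→X10] = [1, 0]
r6 m[X15→φ0] = [4, 0]
r6 m[X15→φ3] = [14, 9]
r6 m[X8→φ2] = [0, 0]
r6 m[X10→φ1] = [6, 14]
r6 m[X10→φ2] = [4, 10]
r6 m[X10→φ4] = [9, 10]
r6 m[X10→φ5] = [8, 17]
r6 m[X9→φ3] = [0, 0]
r6 m[X2→φ0] = [11, 8]
r6 m[X2→φ1] = [2, 1]
r7 m[φ0→X15] = [14, 9]
r7 m[φ0→X2] = [2, 1]
r7 m[φ1→X10] = [3, 3]
r7 m[φ1→X2] = [11, 8]
r7 m[φ2→X8] = [11, 9]
r7 m[φ2→X10] = [5, 7]
r7 m[φ3→X15] = [4, 0]
r7 m[φ3→X9] = [13, 9]
r7 m[φ4→X10] = [0, 7]
r7 m[φ5→X10] = [1, 0]
r7 m[X15→φ0] = [4, 0]
r7 m[X15→φ3] = [14, 9]
r7 m[X8→φ2] = [0, 0]
r7 m[X10→φ1] = [6, 14]
r7 m[X10→φ2] = [4, 10]
r7 m[X10→φ4] = [9, 10]
r7 m[X10→φ5] = [8, 17]
r7 m[X9→φ3] = [0, 0]
r7 m[X2→φ0] = [11, 8]
r7 m[X2→φ1] = [2, 1]
r8 m[φ0→X15] = [14, 9]
r8 m[φ0→X2] = [2, 1]
r8 m[φ1→X10] = [3, 3]
r8 m[φ1→X2] = [11, 8]
r8 m[φ2→X8] = [11, 9]
r8 m[φ2→X10] = [5, 7]
r8 m[φ3→X15] = [4, 0]
r8 m[φ3→X9] = [13, 9]
r8 m[φ4→X10] = [0, 7]
r8 m[φ5→X10] = [1, 0]
r8 m[X15→φ0] = [4, 0]
r8 m[X15→φ3] = [14, 9]
r8 m[X8→φ2] = [0, 0]
r8 m[X10→φ1] = [6, 14]
r8 m[X10→φ2] = [4, 10]
r8 m[X10→φ4] = [9, 10]
r8 m[X10→φ5] = [8, 17]
r8 m[X9→φ3] = [0, 0]
r8 m[X2→φ0] = [11, 8]
r8 m[X2→φ1] = [2, 1]
fixed point reached at round 8
b[X9] = ⊗ incoming = [13, 9]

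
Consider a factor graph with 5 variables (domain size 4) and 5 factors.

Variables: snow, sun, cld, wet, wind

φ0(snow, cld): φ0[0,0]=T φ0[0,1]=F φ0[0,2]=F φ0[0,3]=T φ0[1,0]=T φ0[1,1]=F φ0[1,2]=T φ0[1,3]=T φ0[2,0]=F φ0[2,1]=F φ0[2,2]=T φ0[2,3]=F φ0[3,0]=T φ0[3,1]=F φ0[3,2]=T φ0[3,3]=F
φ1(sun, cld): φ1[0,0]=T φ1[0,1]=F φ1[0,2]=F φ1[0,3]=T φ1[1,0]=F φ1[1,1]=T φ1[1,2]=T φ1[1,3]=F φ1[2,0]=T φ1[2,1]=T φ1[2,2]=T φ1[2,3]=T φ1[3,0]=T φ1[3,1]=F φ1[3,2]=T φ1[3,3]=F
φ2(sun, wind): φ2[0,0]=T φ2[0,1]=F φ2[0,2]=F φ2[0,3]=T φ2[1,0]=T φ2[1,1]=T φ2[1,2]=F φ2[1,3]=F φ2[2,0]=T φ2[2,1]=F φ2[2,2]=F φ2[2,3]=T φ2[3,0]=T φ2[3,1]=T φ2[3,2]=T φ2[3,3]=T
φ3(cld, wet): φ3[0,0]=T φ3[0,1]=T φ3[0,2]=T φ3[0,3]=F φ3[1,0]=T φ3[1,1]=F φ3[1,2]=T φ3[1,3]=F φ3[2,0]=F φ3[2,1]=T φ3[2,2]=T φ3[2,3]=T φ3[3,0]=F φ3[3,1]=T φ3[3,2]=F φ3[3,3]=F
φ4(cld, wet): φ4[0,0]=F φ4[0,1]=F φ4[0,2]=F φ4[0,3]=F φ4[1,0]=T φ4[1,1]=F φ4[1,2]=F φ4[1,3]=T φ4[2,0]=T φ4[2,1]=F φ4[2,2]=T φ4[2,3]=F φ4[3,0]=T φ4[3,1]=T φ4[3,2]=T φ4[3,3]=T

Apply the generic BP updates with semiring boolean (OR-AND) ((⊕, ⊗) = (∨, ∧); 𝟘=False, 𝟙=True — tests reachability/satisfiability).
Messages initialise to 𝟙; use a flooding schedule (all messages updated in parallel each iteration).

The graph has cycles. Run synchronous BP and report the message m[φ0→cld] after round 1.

message @ round 1 = [T, F, T, T]

init: all messages = 𝟙 over 4 values
r1 m[φ0→snow] = [T, T, T, T]
r1 m[φ0→cld] = [T, F, T, T]
r1 m[φ1→sun] = [T, T, T, T]
r1 m[φ1→cld] = [T, T, T, T]
r1 m[φ2→sun] = [T, T, T, T]
r1 m[φ2→wind] = [T, T, T, T]
r1 m[φ3→cld] = [T, T, T, T]
r1 m[φ3→wet] = [T, T, T, T]
r1 m[φ4→cld] = [F, T, T, T]
r1 m[φ4→wet] = [T, T, T, T]
r1 m[snow→φ0] = [T, T, T, T]
r1 m[sun→φ1] = [T, T, T, T]
r1 m[sun→φ2] = [T, T, T, T]
r1 m[cld→φ0] = [T, T, T, T]
r1 m[cld→φ1] = [T, T, T, T]
r1 m[cld→φ3] = [T, T, T, T]
r1 m[cld→φ4] = [T, T, T, T]
r1 m[wet→φ3] = [T, T, T, T]
r1 m[wet→φ4] = [T, T, T, T]
r1 m[wind→φ2] = [T, T, T, T]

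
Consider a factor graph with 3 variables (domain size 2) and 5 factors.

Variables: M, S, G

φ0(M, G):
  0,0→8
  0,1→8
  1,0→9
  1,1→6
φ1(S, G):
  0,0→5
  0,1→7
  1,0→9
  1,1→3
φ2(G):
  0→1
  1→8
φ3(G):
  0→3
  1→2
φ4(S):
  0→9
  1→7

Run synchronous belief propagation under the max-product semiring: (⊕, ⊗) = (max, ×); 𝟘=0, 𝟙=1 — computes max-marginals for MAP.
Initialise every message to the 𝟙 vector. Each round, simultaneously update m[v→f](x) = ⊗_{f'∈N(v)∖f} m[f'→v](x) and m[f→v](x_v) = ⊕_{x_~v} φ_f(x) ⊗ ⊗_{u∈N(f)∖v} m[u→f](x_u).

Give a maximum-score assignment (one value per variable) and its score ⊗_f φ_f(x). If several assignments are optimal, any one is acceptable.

assignment: (M=0, S=0, G=1); score = 8064

init: all messages = 𝟙 over 2 values
r1 m[φ0→M] = [8, 9]
r1 m[φ0→G] = [9, 8]
r1 m[φ1→S] = [7, 9]
r1 m[φ1→G] = [9, 7]
r1 m[φ2→G] = [1, 8]
r1 m[φ3→G] = [3, 2]
r1 m[φ4→S] = [9, 7]
r1 m[M→φ0] = [1, 1]
r1 m[S→φ1] = [1, 1]
r1 m[S→φ4] = [1, 1]
r1 m[G→φ0] = [1, 1]
r1 m[G→φ1] = [1, 1]
r1 m[G→φ2] = [1, 1]
r1 m[G→φ3] = [1, 1]
r2 m[φ0→M] = [8, 9]
r2 m[φ0→G] = [9, 8]
r2 m[φ1→S] = [7, 9]
r2 m[φ1→G] = [9, 7]
r2 m[φ2→G] = [1, 8]
r2 m[φ3→G] = [3, 2]
r2 m[φ4→S] = [9, 7]
r2 m[M→φ0] = [1, 1]
r2 m[S→φ1] = [9, 7]
r2 m[S→φ4] = [7, 9]
r2 m[G→φ0] = [27, 112]
r2 m[G→φ1] = [27, 128]
r2 m[G→φ2] = [243, 112]
r2 m[G→φ3] = [81, 448]
r3 m[φ0→M] = [896, 672]
r3 m[φ0→G] = [9, 8]
r3 m[φ1→S] = [896, 384]
r3 m[φ1→G] = [63, 63]
r3 m[φ2→G] = [1, 8]
r3 m[φ3→G] = [3, 2]
r3 m[φ4→S] = [9, 7]
r3 m[M→φ0] = [1, 1]
r3 m[S→φ1] = [9, 7]
r3 m[S→φ4] = [7, 9]
r3 m[G→φ0] = [27, 112]
r3 m[G→φ1] = [27, 128]
r3 m[G→φ2] = [243, 112]
r3 m[G→φ3] = [81, 448]
r4 m[φ0→M] = [896, 672]
r4 m[φ0→G] = [9, 8]
r4 m[φ1→S] = [896, 384]
r4 m[φ1→G] = [63, 63]
r4 m[φ2→G] = [1, 8]
r4 m[φ3→G] = [3, 2]
r4 m[φ4→S] = [9, 7]
r4 m[M→φ0] = [1, 1]
r4 m[S→φ1] = [9, 7]
r4 m[S→φ4] = [896, 384]
r4 m[G→φ0] = [189, 1008]
r4 m[G→φ1] = [27, 128]
r4 m[G→φ2] = [1701, 1008]
r4 m[G→φ3] = [567, 4032]
r5 m[φ0→M] = [8064, 6048]
r5 m[φ0→G] = [9, 8]
r5 m[φ1→S] = [896, 384]
r5 m[φ1→G] = [63, 63]
r5 m[φ2→G] = [1, 8]
r5 m[φ3→G] = [3, 2]
r5 m[φ4→S] = [9, 7]
r5 m[M→φ0] = [1, 1]
r5 m[S→φ1] = [9, 7]
r5 m[S→φ4] = [896, 384]
r5 m[G→φ0] = [189, 1008]
r5 m[G→φ1] = [27, 128]
r5 m[G→φ2] = [1701, 1008]
r5 m[G→φ3] = [567, 4032]
r6 m[φ0→M] = [8064, 6048]
r6 m[φ0→G] = [9, 8]
r6 m[φ1→S] = [896, 384]
r6 m[φ1→G] = [63, 63]
r6 m[φ2→G] = [1, 8]
r6 m[φ3→G] = [3, 2]
r6 m[φ4→S] = [9, 7]
r6 m[M→φ0] = [1, 1]
r6 m[S→φ1] = [9, 7]
r6 m[S→φ4] = [896, 384]
r6 m[G→φ0] = [189, 1008]
r6 m[G→φ1] = [27, 128]
r6 m[G→φ2] = [1701, 1008]
r6 m[G→φ3] = [567, 4032]
fixed point reached at round 6
traceback from M: (M=0, S=0, G=1), score=8064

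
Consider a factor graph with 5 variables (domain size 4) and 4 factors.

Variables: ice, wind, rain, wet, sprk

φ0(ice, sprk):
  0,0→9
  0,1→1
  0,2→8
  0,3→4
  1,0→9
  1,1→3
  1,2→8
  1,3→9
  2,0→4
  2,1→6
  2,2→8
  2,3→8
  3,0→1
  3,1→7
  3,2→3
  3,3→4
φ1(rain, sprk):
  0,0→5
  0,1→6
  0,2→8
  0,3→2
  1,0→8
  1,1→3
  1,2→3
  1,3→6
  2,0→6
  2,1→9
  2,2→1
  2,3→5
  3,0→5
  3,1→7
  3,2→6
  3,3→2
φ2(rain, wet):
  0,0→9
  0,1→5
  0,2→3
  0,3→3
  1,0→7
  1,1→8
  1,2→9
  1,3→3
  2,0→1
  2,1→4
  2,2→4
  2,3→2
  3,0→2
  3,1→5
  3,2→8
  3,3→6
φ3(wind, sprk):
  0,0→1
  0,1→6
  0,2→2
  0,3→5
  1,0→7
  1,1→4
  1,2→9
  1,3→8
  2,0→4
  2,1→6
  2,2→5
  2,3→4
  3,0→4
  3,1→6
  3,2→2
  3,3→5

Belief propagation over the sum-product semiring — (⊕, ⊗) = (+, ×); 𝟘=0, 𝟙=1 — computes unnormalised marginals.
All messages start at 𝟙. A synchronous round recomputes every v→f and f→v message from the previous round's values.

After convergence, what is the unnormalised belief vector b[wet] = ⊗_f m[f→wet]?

b[wet] = [169174, 193562, 209664, 122152]

init: all messages = 𝟙 over 4 values
r1 m[φ0→ice] = [22, 29, 26, 15]
r1 m[φ0→sprk] = [23, 17, 27, 25]
r1 m[φ1→rain] = [21, 20, 21, 20]
r1 m[φ1→sprk] = [24, 25, 18, 15]
r1 m[φ2→rain] = [20, 27, 11, 21]
r1 m[φ2→wet] = [19, 22, 24, 14]
r1 m[φ3→wind] = [14, 28, 19, 17]
r1 m[φ3→sprk] = [16, 22, 18, 22]
r1 m[ice→φ0] = [1, 1, 1, 1]
r1 m[wind→φ3] = [1, 1, 1, 1]
r1 m[rain→φ1] = [1, 1, 1, 1]
r1 m[rain→φ2] = [1, 1, 1, 1]
r1 m[wet→φ2] = [1, 1, 1, 1]
r1 m[sprk→φ0] = [1, 1, 1, 1]
r1 m[sprk→φ1] = [1, 1, 1, 1]
r1 m[sprk→φ3] = [1, 1, 1, 1]
r2 m[φ0→ice] = [22, 29, 26, 15]
r2 m[φ0→sprk] = [23, 17, 27, 25]
r2 m[φ1→rain] = [21, 20, 21, 20]
r2 m[φ1→sprk] = [24, 25, 18, 15]
r2 m[φ2→rain] = [20, 27, 11, 21]
r2 m[φ2→wet] = [19, 22, 24, 14]
r2 m[φ3→wind] = [14, 28, 19, 17]
r2 m[φ3→sprk] = [16, 22, 18, 22]
r2 m[ice→φ0] = [1, 1, 1, 1]
r2 m[wind→φ3] = [1, 1, 1, 1]
r2 m[rain→φ1] = [20, 27, 11, 21]
r2 m[rain→φ2] = [21, 20, 21, 20]
r2 m[wet→φ2] = [1, 1, 1, 1]
r2 m[sprk→φ0] = [384, 550, 324, 330]
r2 m[sprk→φ1] = [368, 374, 486, 550]
r2 m[sprk→φ3] = [552, 425, 486, 375]
r3 m[φ0→ice] = [7918, 10668, 10068, 6526]
r3 m[φ0→sprk] = [23, 17, 27, 25]
r3 m[φ1→rain] = [9072, 8824, 8810, 8474]
r3 m[φ1→sprk] = [487, 447, 378, 299]
r3 m[φ2→rain] = [20, 27, 11, 21]
r3 m[φ2→wet] = [390, 449, 487, 285]
r3 m[φ3→wind] = [5949, 12938, 8688, 7605]
r3 m[φ3→sprk] = [16, 22, 18, 22]
r3 m[ice→φ0] = [1, 1, 1, 1]
r3 m[wind→φ3] = [1, 1, 1, 1]
r3 m[rain→φ1] = [20, 27, 11, 21]
r3 m[rain→φ2] = [21, 20, 21, 20]
r3 m[wet→φ2] = [1, 1, 1, 1]
r3 m[sprk→φ0] = [384, 550, 324, 330]
r3 m[sprk→φ1] = [368, 374, 486, 550]
r3 m[sprk→φ3] = [552, 425, 486, 375]
r4 m[φ0→ice] = [7918, 10668, 10068, 6526]
r4 m[φ0→sprk] = [23, 17, 27, 25]
r4 m[φ1→rain] = [9072, 8824, 8810, 8474]
r4 m[φ1→sprk] = [487, 447, 378, 299]
r4 m[φ2→rain] = [20, 27, 11, 21]
r4 m[φ2→wet] = [390, 449, 487, 285]
r4 m[φ3→wind] = [5949, 12938, 8688, 7605]
r4 m[φ3→sprk] = [16, 22, 18, 22]
r4 m[ice→φ0] = [1, 1, 1, 1]
r4 m[wind→φ3] = [1, 1, 1, 1]
r4 m[rain→φ1] = [20, 27, 11, 21]
r4 m[rain→φ2] = [9072, 8824, 8810, 8474]
r4 m[wet→φ2] = [1, 1, 1, 1]
r4 m[sprk→φ0] = [7792, 9834, 6804, 6578]
r4 m[sprk→φ1] = [368, 374, 486, 550]
r4 m[sprk→φ3] = [11201, 7599, 10206, 7475]
r5 m[φ0→ice] = [160706, 213264, 197228, 123354]
r5 m[φ0→sprk] = [23, 17, 27, 25]
r5 m[φ1→rain] = [9072, 8824, 8810, 8474]
r5 m[φ1→sprk] = [487, 447, 378, 299]
r5 m[φ2→rain] = [20, 27, 11, 21]
r5 m[φ2→wet] = [169174, 193562, 209664, 122152]
r5 m[φ3→wind] = [114582, 260457, 171328, 148185]
r5 m[φ3→sprk] = [16, 22, 18, 22]
r5 m[ice→φ0] = [1, 1, 1, 1]
r5 m[wind→φ3] = [1, 1, 1, 1]
r5 m[rain→φ1] = [20, 27, 11, 21]
r5 m[rain→φ2] = [9072, 8824, 8810, 8474]
r5 m[wet→φ2] = [1, 1, 1, 1]
r5 m[sprk→φ0] = [7792, 9834, 6804, 6578]
r5 m[sprk→φ1] = [368, 374, 486, 550]
r5 m[sprk→φ3] = [11201, 7599, 10206, 7475]
r6 m[φ0→ice] = [160706, 213264, 197228, 123354]
r6 m[φ0→sprk] = [23, 17, 27, 25]
r6 m[φ1→rain] = [9072, 8824, 8810, 8474]
r6 m[φ1→sprk] = [487, 447, 378, 299]
r6 m[φ2→rain] = [20, 27, 11, 21]
r6 m[φ2→wet] = [169174, 193562, 209664, 122152]
r6 m[φ3→wind] = [114582, 260457, 171328, 148185]
r6 m[φ3→sprk] = [16, 22, 18, 22]
r6 m[ice→φ0] = [1, 1, 1, 1]
r6 m[wind→φ3] = [1, 1, 1, 1]
r6 m[rain→φ1] = [20, 27, 11, 21]
r6 m[rain→φ2] = [9072, 8824, 8810, 8474]
r6 m[wet→φ2] = [1, 1, 1, 1]
r6 m[sprk→φ0] = [7792, 9834, 6804, 6578]
r6 m[sprk→φ1] = [368, 374, 486, 550]
r6 m[sprk→φ3] = [11201, 7599, 10206, 7475]
fixed point reached at round 6
b[wet] = ⊗ incoming = [169174, 193562, 209664, 122152]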